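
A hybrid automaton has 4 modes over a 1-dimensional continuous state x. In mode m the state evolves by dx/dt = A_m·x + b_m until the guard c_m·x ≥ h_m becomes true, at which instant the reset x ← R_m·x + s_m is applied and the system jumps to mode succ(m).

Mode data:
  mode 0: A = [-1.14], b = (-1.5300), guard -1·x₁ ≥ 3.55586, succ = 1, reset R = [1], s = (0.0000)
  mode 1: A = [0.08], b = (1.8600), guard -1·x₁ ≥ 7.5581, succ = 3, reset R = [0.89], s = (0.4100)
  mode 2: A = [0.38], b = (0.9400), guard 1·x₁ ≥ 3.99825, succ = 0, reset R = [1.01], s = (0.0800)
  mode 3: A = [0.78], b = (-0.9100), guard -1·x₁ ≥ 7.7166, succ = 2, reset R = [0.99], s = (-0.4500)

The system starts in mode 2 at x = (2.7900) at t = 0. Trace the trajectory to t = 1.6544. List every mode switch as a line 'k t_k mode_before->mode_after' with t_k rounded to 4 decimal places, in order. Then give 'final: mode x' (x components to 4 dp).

1 0.5438 2->0
final: 0 0.1973

Mode 2: guard c·x = 3.9983 hit at Δt = 0.5438 (t = 0.5438), x⁻ = (3.9983) → reset → x⁺ = (4.1182), jump to mode 0
Mode 0: flow for 1.1106 to horizon, guard not reached → x = (0.1973)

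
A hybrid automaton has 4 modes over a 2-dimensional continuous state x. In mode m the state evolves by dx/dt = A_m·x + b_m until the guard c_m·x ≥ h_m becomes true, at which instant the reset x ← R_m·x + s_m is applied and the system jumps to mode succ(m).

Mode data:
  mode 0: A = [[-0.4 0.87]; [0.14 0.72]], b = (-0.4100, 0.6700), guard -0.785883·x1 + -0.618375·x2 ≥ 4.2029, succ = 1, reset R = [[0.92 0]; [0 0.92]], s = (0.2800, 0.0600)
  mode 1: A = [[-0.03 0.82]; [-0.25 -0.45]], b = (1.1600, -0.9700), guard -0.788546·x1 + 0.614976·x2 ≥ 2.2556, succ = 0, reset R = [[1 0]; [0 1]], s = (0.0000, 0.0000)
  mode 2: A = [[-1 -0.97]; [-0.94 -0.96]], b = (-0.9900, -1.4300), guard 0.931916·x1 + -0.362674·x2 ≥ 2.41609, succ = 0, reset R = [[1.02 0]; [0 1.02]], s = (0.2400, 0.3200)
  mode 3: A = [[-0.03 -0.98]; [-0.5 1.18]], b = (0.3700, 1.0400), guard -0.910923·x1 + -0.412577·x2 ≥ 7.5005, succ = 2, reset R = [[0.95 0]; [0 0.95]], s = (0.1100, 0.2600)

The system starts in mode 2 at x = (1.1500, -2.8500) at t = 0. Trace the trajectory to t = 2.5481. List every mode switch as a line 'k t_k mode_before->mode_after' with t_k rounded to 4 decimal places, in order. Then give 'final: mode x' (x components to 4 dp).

Mode 2: guard c·x = 2.4161 hit at Δt = 0.8392 (t = 0.8392), x⁻ = (1.4887, -2.8366) → reset → x⁺ = (1.7584, -2.5734), jump to mode 0
Mode 0: guard c·x = 4.2029 hit at Δt = 1.0827 (t = 1.9219), x⁻ = (-1.8349, -4.4648) → reset → x⁺ = (-1.4081, -4.0476), jump to mode 1
Mode 1: flow for 0.6262 to horizon, guard not reached → x = (-2.5306, -3.3061)

1 0.8392 2->0
2 1.9219 0->1
final: 1 -2.5306 -3.3061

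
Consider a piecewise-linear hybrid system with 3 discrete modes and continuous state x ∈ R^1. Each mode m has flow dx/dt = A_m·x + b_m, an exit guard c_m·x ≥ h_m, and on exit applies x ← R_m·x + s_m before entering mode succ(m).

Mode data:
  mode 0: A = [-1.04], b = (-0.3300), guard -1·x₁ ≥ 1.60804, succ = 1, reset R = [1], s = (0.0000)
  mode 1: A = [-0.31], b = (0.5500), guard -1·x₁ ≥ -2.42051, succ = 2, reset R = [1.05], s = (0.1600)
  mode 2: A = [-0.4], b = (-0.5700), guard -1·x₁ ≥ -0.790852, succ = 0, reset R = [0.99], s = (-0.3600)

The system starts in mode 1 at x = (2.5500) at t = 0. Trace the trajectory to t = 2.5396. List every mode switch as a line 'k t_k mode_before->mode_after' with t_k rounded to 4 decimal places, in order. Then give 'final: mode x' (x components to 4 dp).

Mode 1: guard c·x = -2.4205 hit at Δt = 0.5891 (t = 0.5891), x⁻ = (2.4205) → reset → x⁺ = (2.7015), jump to mode 2
Mode 2: guard c·x = -0.7909 hit at Δt = 1.5545 (t = 2.1436), x⁻ = (0.7909) → reset → x⁺ = (0.4229), jump to mode 0
Mode 0: flow for 0.3960 to horizon, guard not reached → x = (0.1730)

1 0.5891 1->2
2 2.1436 2->0
final: 0 0.1730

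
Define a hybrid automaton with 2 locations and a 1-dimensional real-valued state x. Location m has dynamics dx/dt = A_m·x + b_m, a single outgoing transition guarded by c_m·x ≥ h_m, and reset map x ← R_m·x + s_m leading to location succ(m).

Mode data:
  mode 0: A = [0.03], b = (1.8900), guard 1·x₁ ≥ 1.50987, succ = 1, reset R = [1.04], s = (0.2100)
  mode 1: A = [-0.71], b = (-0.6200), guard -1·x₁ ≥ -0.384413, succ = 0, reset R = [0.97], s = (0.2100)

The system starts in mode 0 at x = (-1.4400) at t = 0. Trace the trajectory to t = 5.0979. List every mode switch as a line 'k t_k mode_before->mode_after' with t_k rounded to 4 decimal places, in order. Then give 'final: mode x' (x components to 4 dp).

1 1.5602 0->1
2 2.6118 1->0
3 3.0943 0->1
4 4.1459 1->0
5 4.6283 0->1
final: 1 1.0280

Mode 0: guard c·x = 1.5099 hit at Δt = 1.5602 (t = 1.5602), x⁻ = (1.5099) → reset → x⁺ = (1.7803), jump to mode 1
Mode 1: guard c·x = -0.3844 hit at Δt = 1.0516 (t = 2.6118), x⁻ = (0.3844) → reset → x⁺ = (0.5829), jump to mode 0
Mode 0: guard c·x = 1.5099 hit at Δt = 0.4825 (t = 3.0943), x⁻ = (1.5099) → reset → x⁺ = (1.7803), jump to mode 1
Mode 1: guard c·x = -0.3844 hit at Δt = 1.0516 (t = 4.1459), x⁻ = (0.3844) → reset → x⁺ = (0.5829), jump to mode 0
Mode 0: guard c·x = 1.5099 hit at Δt = 0.4825 (t = 4.6283), x⁻ = (1.5099) → reset → x⁺ = (1.7803), jump to mode 1
Mode 1: flow for 0.4696 to horizon, guard not reached → x = (1.0280)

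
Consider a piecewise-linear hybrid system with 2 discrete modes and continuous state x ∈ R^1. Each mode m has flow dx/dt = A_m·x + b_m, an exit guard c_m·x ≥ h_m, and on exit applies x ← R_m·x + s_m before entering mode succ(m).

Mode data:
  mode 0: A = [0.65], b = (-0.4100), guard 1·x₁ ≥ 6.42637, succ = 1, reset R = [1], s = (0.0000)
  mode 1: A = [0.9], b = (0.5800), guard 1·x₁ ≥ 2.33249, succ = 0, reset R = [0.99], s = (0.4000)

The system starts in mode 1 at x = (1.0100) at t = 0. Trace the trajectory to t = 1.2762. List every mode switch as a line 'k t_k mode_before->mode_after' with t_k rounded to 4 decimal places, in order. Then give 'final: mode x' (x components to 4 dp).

1 0.6527 1->0
final: 0 3.7478

Mode 1: guard c·x = 2.3325 hit at Δt = 0.6527 (t = 0.6527), x⁻ = (2.3325) → reset → x⁺ = (2.7092), jump to mode 0
Mode 0: flow for 0.6235 to horizon, guard not reached → x = (3.7478)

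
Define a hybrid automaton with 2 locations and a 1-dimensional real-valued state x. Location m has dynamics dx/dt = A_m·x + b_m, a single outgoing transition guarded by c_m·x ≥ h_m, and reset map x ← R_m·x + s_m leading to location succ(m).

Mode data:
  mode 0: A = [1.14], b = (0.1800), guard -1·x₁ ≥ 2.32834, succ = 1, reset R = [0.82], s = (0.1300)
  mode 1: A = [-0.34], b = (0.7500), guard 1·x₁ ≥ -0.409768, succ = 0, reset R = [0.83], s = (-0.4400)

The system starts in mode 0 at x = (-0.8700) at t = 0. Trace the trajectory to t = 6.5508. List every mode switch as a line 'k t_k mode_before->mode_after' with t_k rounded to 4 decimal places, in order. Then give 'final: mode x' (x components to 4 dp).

Mode 0: guard c·x = 2.3283 hit at Δt = 0.9776 (t = 0.9776), x⁻ = (-2.3283) → reset → x⁺ = (-1.7792), jump to mode 1
Mode 1: guard c·x = -0.4098 hit at Δt = 1.2384 (t = 2.2160), x⁻ = (-0.4098) → reset → x⁺ = (-0.7801), jump to mode 0
Mode 0: guard c·x = 2.3283 hit at Δt = 1.0960 (t = 3.3120), x⁻ = (-2.3283) → reset → x⁺ = (-1.7792), jump to mode 1
Mode 1: guard c·x = -0.4098 hit at Δt = 1.2384 (t = 4.5504), x⁻ = (-0.4098) → reset → x⁺ = (-0.7801), jump to mode 0
Mode 0: guard c·x = 2.3283 hit at Δt = 1.0960 (t = 5.6463), x⁻ = (-2.3283) → reset → x⁺ = (-1.7792), jump to mode 1
Mode 1: flow for 0.9045 to horizon, guard not reached → x = (-0.7243)

1 0.9776 0->1
2 2.2160 1->0
3 3.3120 0->1
4 4.5504 1->0
5 5.6463 0->1
final: 1 -0.7243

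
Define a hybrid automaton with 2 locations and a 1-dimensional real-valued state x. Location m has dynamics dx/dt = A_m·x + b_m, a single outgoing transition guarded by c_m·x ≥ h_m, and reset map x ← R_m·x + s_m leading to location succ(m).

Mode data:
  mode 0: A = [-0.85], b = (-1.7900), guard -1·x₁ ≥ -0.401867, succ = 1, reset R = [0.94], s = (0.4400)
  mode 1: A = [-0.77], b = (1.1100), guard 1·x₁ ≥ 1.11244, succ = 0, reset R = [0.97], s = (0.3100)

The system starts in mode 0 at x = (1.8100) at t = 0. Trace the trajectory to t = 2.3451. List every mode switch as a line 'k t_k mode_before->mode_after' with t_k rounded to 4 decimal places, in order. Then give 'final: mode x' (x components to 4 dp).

Mode 0: guard c·x = -0.4019 hit at Δt = 0.5243 (t = 0.5243), x⁻ = (0.4019) → reset → x⁺ = (0.8178), jump to mode 1
Mode 1: guard c·x = 1.1124 hit at Δt = 0.8304 (t = 1.3547), x⁻ = (1.1124) → reset → x⁺ = (1.3891), jump to mode 0
Mode 0: guard c·x = -0.4019 hit at Δt = 0.3905 (t = 1.7452), x⁻ = (0.4019) → reset → x⁺ = (0.8178), jump to mode 1
Mode 1: flow for 0.5999 to horizon, guard not reached → x = (1.0485)

1 0.5243 0->1
2 1.3547 1->0
3 1.7452 0->1
final: 1 1.0485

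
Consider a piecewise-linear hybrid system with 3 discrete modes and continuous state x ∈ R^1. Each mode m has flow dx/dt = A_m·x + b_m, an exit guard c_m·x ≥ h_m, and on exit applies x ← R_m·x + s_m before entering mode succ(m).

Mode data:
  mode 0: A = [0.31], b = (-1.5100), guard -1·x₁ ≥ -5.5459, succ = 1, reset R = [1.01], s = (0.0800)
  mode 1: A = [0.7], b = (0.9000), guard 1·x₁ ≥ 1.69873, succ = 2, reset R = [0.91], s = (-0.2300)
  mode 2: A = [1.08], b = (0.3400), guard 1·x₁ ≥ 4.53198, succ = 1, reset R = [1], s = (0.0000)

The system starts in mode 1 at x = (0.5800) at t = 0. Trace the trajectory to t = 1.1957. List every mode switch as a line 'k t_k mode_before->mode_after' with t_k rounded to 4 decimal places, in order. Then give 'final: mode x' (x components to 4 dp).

1 0.6711 1->2
final: 2 2.5587

Mode 1: guard c·x = 1.6987 hit at Δt = 0.6711 (t = 0.6711), x⁻ = (1.6987) → reset → x⁺ = (1.3158), jump to mode 2
Mode 2: flow for 0.5246 to horizon, guard not reached → x = (2.5587)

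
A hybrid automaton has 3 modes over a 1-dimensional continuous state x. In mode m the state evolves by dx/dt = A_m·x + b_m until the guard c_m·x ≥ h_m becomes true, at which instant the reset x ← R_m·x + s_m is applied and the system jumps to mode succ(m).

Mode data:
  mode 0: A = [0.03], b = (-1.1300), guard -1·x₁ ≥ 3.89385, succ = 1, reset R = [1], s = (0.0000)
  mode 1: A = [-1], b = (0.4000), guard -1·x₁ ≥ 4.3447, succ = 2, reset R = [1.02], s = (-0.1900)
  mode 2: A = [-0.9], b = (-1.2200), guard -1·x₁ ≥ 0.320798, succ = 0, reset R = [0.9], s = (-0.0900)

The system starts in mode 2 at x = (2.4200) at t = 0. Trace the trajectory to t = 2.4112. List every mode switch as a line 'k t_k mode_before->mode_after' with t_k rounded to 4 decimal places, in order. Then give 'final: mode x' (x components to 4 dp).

Mode 2: guard c·x = 0.3208 hit at Δt = 1.4382 (t = 1.4382), x⁻ = (-0.3208) → reset → x⁺ = (-0.3787), jump to mode 0
Mode 0: flow for 0.9730 to horizon, guard not reached → x = (-1.5056)

1 1.4382 2->0
final: 0 -1.5056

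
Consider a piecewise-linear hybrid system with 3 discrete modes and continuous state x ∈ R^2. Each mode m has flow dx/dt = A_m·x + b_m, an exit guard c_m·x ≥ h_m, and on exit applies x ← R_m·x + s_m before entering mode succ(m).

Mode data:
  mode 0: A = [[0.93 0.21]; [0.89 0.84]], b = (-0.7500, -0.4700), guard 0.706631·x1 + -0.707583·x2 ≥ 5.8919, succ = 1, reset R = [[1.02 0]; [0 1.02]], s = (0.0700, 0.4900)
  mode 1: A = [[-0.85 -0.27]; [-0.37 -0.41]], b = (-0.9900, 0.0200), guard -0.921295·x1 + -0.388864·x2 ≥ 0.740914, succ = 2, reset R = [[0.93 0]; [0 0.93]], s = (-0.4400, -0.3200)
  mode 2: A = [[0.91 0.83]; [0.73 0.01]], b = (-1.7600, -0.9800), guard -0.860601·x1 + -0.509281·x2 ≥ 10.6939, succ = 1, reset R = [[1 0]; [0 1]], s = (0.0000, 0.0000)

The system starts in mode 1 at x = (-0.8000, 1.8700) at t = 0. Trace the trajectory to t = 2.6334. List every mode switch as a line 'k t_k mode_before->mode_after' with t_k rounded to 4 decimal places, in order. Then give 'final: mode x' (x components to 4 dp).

1 1.5899 1->2
final: 2 -8.1143 -3.1013

Mode 1: guard c·x = 0.7409 hit at Δt = 1.5899 (t = 1.5899), x⁻ = (-1.4517, 1.5341) → reset → x⁺ = (-1.7901, 1.1068), jump to mode 2
Mode 2: flow for 1.0435 to horizon, guard not reached → x = (-8.1143, -3.1013)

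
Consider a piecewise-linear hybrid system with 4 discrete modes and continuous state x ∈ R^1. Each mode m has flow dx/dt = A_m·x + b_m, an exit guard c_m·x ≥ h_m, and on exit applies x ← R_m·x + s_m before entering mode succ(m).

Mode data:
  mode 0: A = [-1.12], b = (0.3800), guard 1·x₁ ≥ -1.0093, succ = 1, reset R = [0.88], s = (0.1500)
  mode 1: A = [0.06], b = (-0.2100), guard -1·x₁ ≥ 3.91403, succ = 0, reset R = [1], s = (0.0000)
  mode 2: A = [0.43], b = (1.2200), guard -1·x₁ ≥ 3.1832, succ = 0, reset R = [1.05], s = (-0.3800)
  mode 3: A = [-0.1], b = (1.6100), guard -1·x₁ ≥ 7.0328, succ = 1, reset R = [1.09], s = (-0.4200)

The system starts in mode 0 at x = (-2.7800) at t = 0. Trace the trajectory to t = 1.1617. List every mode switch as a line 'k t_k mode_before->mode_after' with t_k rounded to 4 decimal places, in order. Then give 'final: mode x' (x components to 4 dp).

Mode 0: guard c·x = -1.0093 hit at Δt = 0.7487 (t = 0.7487), x⁻ = (-1.0093) → reset → x⁺ = (-0.7382), jump to mode 1
Mode 1: flow for 0.4130 to horizon, guard not reached → x = (-0.8445)

1 0.7487 0->1
final: 1 -0.8445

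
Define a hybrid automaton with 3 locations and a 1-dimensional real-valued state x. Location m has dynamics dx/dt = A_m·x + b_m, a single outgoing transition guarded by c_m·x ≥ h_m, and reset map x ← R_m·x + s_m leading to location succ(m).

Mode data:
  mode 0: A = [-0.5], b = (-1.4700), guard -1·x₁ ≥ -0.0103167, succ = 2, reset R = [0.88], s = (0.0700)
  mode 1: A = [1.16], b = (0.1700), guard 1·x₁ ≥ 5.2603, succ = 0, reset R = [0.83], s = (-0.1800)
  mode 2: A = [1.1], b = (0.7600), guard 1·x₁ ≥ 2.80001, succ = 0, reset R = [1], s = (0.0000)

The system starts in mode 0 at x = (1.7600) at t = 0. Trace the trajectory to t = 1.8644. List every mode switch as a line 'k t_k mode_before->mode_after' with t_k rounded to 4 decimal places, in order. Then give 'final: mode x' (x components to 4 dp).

1 0.9313 0->2
final: 2 1.4581

Mode 0: guard c·x = -0.0103 hit at Δt = 0.9313 (t = 0.9313), x⁻ = (0.0103) → reset → x⁺ = (0.0791), jump to mode 2
Mode 2: flow for 0.9331 to horizon, guard not reached → x = (1.4581)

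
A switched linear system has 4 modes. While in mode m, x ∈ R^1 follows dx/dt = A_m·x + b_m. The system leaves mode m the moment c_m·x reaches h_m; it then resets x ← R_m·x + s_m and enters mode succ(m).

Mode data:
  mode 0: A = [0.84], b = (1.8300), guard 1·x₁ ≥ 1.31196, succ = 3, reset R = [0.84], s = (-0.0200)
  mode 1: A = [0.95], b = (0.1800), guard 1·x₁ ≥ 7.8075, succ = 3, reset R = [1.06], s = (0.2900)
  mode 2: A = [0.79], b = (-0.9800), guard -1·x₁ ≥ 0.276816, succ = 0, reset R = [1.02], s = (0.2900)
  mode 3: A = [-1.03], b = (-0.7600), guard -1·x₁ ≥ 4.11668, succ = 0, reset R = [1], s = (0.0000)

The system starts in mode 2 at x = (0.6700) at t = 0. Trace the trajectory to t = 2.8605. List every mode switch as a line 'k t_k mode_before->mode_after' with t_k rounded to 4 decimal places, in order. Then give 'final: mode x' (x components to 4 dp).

Mode 2: guard c·x = 0.2768 hit at Δt = 1.2382 (t = 1.2382), x⁻ = (-0.2768) → reset → x⁺ = (0.0076), jump to mode 0
Mode 0: guard c·x = 1.3120 hit at Δt = 0.5570 (t = 1.7952), x⁻ = (1.3120) → reset → x⁺ = (1.0820), jump to mode 3
Mode 3: flow for 1.0653 to horizon, guard not reached → x = (-0.1304)

1 1.2382 2->0
2 1.7952 0->3
final: 3 -0.1304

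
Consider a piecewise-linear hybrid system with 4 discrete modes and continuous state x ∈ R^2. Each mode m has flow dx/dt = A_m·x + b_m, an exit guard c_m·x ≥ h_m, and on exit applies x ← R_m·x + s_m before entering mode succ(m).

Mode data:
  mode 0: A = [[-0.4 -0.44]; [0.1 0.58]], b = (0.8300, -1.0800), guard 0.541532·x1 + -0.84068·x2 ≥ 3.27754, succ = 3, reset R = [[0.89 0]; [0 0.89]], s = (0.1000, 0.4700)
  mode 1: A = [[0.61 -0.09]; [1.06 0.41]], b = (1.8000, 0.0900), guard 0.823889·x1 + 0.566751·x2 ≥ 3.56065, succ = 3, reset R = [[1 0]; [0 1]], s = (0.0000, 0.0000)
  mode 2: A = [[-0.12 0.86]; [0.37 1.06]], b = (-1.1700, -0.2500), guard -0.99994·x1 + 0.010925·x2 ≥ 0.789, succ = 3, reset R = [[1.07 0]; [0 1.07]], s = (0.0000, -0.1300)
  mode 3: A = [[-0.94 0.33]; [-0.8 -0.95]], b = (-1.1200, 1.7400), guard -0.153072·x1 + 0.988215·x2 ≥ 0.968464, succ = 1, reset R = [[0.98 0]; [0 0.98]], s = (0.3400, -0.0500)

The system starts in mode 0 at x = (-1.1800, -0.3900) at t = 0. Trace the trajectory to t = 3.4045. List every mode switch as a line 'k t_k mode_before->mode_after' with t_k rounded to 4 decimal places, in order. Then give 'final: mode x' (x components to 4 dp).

1 1.3877 0->3
2 2.7873 3->1
final: 1 0.8543 1.2739

Mode 0: guard c·x = 3.2775 hit at Δt = 1.3877 (t = 1.3877), x⁻ = (1.0391, -3.2293) → reset → x⁺ = (1.0248, -2.4041), jump to mode 3
Mode 3: guard c·x = 0.9685 hit at Δt = 1.3996 (t = 2.7873), x⁻ = (-0.6482, 0.8796) → reset → x⁺ = (-0.2952, 0.8120), jump to mode 1
Mode 1: flow for 0.6172 to horizon, guard not reached → x = (0.8543, 1.2739)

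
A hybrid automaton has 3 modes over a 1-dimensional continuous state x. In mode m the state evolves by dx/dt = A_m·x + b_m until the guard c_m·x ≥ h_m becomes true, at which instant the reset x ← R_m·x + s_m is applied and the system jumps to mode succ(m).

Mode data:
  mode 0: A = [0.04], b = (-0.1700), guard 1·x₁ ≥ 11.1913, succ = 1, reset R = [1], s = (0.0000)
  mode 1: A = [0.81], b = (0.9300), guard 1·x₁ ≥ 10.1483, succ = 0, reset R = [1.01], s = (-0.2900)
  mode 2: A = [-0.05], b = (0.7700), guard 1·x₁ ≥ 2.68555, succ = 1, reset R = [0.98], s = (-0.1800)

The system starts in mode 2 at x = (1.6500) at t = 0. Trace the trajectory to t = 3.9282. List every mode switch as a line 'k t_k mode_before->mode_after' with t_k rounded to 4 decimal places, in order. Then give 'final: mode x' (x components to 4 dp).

1 1.5660 2->1
2 2.9778 1->0
final: 0 10.1810

Mode 2: guard c·x = 2.6856 hit at Δt = 1.5660 (t = 1.5660), x⁻ = (2.6855) → reset → x⁺ = (2.4518), jump to mode 1
Mode 1: guard c·x = 10.1483 hit at Δt = 1.4118 (t = 2.9778), x⁻ = (10.1483) → reset → x⁺ = (9.9598), jump to mode 0
Mode 0: flow for 0.9504 to horizon, guard not reached → x = (10.1810)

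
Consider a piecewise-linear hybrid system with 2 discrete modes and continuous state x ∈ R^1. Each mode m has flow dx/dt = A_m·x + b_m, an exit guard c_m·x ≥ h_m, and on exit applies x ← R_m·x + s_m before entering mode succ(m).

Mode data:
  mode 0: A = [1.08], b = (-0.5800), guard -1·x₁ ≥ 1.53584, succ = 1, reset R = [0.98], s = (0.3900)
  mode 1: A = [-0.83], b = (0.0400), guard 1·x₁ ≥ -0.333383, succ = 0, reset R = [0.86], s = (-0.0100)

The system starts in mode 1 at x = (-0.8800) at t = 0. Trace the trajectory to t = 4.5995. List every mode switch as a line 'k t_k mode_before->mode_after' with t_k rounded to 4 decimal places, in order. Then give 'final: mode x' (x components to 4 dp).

Mode 1: guard c·x = -0.3334 hit at Δt = 1.0710 (t = 1.0710), x⁻ = (-0.3334) → reset → x⁺ = (-0.2967), jump to mode 0
Mode 0: guard c·x = 1.5358 hit at Δt = 0.8433 (t = 1.9143), x⁻ = (-1.5358) → reset → x⁺ = (-1.1151), jump to mode 1
Mode 1: guard c·x = -0.3334 hit at Δt = 1.3430 (t = 3.2573), x⁻ = (-0.3334) → reset → x⁺ = (-0.2967), jump to mode 0
Mode 0: guard c·x = 1.5358 hit at Δt = 0.8433 (t = 4.1006), x⁻ = (-1.5358) → reset → x⁺ = (-1.1151), jump to mode 1
Mode 1: flow for 0.4989 to horizon, guard not reached → x = (-0.7207)

1 1.0710 1->0
2 1.9143 0->1
3 3.2573 1->0
4 4.1006 0->1
final: 1 -0.7207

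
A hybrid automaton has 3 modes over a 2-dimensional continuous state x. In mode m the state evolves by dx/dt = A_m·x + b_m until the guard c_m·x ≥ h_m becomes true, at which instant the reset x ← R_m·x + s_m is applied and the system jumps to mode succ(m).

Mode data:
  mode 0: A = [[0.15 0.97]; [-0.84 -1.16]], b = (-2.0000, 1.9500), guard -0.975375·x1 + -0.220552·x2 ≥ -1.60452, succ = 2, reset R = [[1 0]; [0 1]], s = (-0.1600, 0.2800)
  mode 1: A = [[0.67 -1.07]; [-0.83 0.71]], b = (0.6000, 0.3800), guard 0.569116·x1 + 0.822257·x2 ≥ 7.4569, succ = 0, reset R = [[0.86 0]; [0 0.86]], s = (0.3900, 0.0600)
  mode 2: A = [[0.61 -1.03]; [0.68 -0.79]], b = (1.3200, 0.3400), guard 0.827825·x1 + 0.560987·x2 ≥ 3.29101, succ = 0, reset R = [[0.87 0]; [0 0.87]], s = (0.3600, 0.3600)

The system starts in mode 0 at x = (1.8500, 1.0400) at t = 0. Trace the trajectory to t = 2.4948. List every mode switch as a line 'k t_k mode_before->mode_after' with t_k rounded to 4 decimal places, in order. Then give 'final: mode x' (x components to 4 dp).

1 0.4472 0->2
2 1.7817 2->0
final: 0 2.4511 0.7320

Mode 0: guard c·x = -1.6045 hit at Δt = 0.4472 (t = 0.4472), x⁻ = (1.4605, 0.8163) → reset → x⁺ = (1.3005, 1.0963), jump to mode 2
Mode 2: guard c·x = 3.2910 hit at Δt = 1.3345 (t = 1.7817), x⁻ = (2.7194, 1.8536) → reset → x⁺ = (2.7259, 1.9726), jump to mode 0
Mode 0: flow for 0.7131 to horizon, guard not reached → x = (2.4511, 0.7320)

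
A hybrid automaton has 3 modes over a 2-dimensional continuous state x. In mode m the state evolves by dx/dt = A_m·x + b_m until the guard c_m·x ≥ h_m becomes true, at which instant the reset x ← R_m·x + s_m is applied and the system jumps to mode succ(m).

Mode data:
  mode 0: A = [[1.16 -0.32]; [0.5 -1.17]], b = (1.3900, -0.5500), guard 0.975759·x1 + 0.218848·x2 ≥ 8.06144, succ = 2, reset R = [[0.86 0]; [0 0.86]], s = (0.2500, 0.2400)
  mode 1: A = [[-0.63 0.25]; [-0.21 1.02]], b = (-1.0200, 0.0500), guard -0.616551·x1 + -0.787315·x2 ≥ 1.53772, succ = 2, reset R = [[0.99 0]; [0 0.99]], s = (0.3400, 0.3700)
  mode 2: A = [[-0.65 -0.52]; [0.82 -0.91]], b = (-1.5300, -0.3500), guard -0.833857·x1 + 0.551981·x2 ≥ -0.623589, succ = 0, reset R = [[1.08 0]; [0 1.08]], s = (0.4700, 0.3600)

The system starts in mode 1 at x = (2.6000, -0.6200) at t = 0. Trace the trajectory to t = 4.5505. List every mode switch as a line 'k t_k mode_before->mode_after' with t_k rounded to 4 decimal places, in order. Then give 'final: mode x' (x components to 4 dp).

1 1.0079 1->2
2 1.6362 2->0
3 3.0565 0->2
4 3.9262 2->0
final: 0 6.6747 2.2275

Mode 1: guard c·x = 1.5377 hit at Δt = 1.0079 (t = 1.0079), x⁻ = (0.3534, -2.2298) → reset → x⁺ = (0.6898, -1.8375), jump to mode 2
Mode 2: guard c·x = -0.6236 hit at Δt = 0.6283 (t = 1.6362), x⁻ = (0.0360, -1.0754) → reset → x⁺ = (0.5088, -0.8014), jump to mode 0
Mode 0: guard c·x = 8.0614 hit at Δt = 1.4203 (t = 3.0565), x⁻ = (8.0437, 0.9719) → reset → x⁺ = (7.1676, 1.0758), jump to mode 2
Mode 2: guard c·x = -0.6236 hit at Δt = 0.8697 (t = 3.9262), x⁻ = (2.3150, 2.3674) → reset → x⁺ = (2.9702, 2.9168), jump to mode 0
Mode 0: flow for 0.6243 to horizon, guard not reached → x = (6.6747, 2.2275)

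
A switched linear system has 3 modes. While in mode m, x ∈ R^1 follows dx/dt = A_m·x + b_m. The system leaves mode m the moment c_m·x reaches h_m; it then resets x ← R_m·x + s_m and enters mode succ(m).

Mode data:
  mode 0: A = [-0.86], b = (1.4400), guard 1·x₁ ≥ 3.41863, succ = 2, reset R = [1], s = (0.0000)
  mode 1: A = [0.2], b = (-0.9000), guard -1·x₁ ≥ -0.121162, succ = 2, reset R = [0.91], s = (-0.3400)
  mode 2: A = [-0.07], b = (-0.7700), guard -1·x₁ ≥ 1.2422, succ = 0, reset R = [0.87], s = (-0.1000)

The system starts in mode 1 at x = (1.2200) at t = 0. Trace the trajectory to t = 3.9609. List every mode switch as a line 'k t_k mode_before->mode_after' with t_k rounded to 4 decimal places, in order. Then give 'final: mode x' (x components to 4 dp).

Mode 1: guard c·x = -0.1212 hit at Δt = 1.4447 (t = 1.4447), x⁻ = (0.1212) → reset → x⁺ = (-0.2297), jump to mode 2
Mode 2: guard c·x = 1.2422 hit at Δt = 1.4103 (t = 2.8550), x⁻ = (-1.2422) → reset → x⁺ = (-1.1807), jump to mode 0
Mode 0: flow for 1.1059 to horizon, guard not reached → x = (0.5714)

1 1.4447 1->2
2 2.8550 2->0
final: 0 0.5714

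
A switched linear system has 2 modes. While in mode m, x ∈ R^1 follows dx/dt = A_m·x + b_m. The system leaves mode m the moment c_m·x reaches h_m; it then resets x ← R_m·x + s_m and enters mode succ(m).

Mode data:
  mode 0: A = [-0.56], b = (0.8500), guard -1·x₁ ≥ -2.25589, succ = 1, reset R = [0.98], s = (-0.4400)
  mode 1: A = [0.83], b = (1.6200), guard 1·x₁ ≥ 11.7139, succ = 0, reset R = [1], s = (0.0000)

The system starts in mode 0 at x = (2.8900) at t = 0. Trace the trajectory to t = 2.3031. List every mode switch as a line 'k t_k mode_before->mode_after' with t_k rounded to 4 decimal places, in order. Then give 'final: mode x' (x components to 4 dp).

1 1.1074 0->1
final: 1 8.0910

Mode 0: guard c·x = -2.2559 hit at Δt = 1.1074 (t = 1.1074), x⁻ = (2.2559) → reset → x⁺ = (1.7708), jump to mode 1
Mode 1: flow for 1.1957 to horizon, guard not reached → x = (8.0910)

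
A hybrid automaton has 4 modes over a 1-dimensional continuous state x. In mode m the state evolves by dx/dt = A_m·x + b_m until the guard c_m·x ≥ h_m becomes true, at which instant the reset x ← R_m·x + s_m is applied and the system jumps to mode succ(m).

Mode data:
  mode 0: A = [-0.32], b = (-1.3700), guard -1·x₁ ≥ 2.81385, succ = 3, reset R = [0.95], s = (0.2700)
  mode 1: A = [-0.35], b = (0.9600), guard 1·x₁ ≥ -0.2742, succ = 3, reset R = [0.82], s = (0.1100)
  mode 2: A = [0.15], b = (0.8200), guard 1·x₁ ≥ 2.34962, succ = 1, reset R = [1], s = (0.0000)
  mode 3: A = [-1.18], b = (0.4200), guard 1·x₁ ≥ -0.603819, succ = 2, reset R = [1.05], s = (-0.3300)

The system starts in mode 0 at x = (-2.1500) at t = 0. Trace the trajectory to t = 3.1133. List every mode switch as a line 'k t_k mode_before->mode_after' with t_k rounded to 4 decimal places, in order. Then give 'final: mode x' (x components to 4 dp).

1 1.1663 0->3
2 2.0612 3->2
final: 2 -0.1943

Mode 0: guard c·x = 2.8138 hit at Δt = 1.1663 (t = 1.1663), x⁻ = (-2.8138) → reset → x⁺ = (-2.4032), jump to mode 3
Mode 3: guard c·x = -0.6038 hit at Δt = 0.8949 (t = 2.0612), x⁻ = (-0.6038) → reset → x⁺ = (-0.9640), jump to mode 2
Mode 2: flow for 1.0521 to horizon, guard not reached → x = (-0.1943)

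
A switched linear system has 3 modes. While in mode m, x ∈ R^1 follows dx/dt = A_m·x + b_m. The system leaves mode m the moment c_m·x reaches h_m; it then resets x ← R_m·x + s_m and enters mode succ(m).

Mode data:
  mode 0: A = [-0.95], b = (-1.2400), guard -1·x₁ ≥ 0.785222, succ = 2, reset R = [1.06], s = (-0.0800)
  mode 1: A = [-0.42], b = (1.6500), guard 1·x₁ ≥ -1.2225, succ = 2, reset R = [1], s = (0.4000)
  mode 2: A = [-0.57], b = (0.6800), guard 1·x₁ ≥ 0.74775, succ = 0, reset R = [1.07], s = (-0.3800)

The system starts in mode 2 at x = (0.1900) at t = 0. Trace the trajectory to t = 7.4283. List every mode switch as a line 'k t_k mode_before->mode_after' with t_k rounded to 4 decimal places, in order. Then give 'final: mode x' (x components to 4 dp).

Mode 2: guard c·x = 0.7478 hit at Δt = 1.4248 (t = 1.4248), x⁻ = (0.7477) → reset → x⁺ = (0.4201), jump to mode 0
Mode 0: guard c·x = 0.7852 hit at Δt = 1.2624 (t = 2.6872), x⁻ = (-0.7852) → reset → x⁺ = (-0.9123), jump to mode 2
Mode 2: guard c·x = 0.7478 hit at Δt = 2.7257 (t = 5.4129), x⁻ = (0.7477) → reset → x⁺ = (0.4201), jump to mode 0
Mode 0: guard c·x = 0.7852 hit at Δt = 1.2624 (t = 6.6753), x⁻ = (-0.7852) → reset → x⁺ = (-0.9123), jump to mode 2
Mode 2: flow for 0.7530 to horizon, guard not reached → x = (-0.1776)

1 1.4248 2->0
2 2.6872 0->2
3 5.4129 2->0
4 6.6753 0->2
final: 2 -0.1776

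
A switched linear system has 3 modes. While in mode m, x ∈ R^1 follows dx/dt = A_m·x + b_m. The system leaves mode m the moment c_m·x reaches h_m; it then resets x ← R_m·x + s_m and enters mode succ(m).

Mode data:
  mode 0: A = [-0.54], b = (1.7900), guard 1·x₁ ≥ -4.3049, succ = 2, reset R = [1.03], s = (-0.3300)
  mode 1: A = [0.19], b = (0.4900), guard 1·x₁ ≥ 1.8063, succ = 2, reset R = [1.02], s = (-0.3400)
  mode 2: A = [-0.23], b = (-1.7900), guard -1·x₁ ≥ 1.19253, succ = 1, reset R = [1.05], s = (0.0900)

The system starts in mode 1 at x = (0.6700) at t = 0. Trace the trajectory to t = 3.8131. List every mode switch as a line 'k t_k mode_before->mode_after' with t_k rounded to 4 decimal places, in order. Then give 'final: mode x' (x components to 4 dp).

1 1.5785 1->2
2 3.0691 2->1
final: 1 -0.9470

Mode 1: guard c·x = 1.8063 hit at Δt = 1.5785 (t = 1.5785), x⁻ = (1.8063) → reset → x⁺ = (1.5024), jump to mode 2
Mode 2: guard c·x = 1.1925 hit at Δt = 1.4906 (t = 3.0691), x⁻ = (-1.1925) → reset → x⁺ = (-1.1622), jump to mode 1
Mode 1: flow for 0.7440 to horizon, guard not reached → x = (-0.9470)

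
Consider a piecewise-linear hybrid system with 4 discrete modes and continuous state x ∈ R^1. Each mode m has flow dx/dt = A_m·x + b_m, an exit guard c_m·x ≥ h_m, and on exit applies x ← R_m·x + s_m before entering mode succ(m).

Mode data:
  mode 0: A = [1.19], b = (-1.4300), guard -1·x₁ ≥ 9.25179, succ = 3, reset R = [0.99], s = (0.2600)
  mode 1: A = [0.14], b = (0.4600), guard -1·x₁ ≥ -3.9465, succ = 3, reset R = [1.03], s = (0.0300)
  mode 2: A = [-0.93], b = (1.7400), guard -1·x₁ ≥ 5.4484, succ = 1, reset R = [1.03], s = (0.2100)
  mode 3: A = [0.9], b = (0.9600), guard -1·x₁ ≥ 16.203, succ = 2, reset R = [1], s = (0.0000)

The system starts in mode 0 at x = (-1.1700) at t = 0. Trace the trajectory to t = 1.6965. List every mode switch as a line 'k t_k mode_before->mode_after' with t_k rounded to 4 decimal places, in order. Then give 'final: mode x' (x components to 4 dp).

Mode 0: guard c·x = 9.2518 hit at Δt = 1.2465 (t = 1.2465), x⁻ = (-9.2518) → reset → x⁺ = (-8.8993), jump to mode 3
Mode 3: flow for 0.4500 to horizon, guard not reached → x = (-12.8101)

1 1.2465 0->3
final: 3 -12.8101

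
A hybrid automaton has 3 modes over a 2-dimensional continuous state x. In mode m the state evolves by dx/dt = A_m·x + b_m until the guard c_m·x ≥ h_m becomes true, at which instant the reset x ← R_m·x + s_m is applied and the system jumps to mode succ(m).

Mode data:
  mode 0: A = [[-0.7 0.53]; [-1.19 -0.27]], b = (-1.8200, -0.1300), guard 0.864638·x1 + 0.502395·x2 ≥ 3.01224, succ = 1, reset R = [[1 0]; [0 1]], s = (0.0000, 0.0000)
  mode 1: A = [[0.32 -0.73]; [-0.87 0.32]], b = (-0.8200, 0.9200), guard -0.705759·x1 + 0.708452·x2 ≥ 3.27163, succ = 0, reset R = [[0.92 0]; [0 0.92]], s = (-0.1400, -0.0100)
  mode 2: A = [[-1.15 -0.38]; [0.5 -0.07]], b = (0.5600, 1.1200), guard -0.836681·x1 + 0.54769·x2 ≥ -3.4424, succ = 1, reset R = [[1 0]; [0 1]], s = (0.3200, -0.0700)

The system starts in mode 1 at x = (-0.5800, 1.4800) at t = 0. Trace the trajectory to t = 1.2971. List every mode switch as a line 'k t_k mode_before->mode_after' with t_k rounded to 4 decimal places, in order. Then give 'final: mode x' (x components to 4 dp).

Mode 1: guard c·x = 3.2716 hit at Δt = 0.4846 (t = 0.4846), x⁻ = (-1.8848, 2.7404) → reset → x⁺ = (-1.8740, 2.5112), jump to mode 0
Mode 0: flow for 0.8125 to horizon, guard not reached → x = (-1.2104, 3.2452)

1 0.4846 1->0
final: 0 -1.2104 3.2452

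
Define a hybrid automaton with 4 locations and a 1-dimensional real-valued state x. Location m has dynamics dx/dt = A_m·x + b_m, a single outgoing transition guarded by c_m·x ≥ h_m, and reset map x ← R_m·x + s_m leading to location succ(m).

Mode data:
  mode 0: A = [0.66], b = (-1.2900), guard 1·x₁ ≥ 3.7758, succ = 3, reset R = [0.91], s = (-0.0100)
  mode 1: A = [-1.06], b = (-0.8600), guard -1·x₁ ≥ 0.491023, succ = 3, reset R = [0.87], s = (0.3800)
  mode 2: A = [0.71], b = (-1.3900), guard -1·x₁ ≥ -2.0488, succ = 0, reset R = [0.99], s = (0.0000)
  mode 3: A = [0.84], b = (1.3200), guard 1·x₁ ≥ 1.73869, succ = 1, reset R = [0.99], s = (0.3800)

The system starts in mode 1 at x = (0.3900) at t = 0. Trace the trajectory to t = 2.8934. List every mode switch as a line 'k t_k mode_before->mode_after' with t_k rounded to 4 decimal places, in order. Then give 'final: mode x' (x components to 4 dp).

1 1.2471 1->3
2 2.1703 3->1
final: 1 0.5420

Mode 1: guard c·x = 0.4910 hit at Δt = 1.2471 (t = 1.2471), x⁻ = (-0.4910) → reset → x⁺ = (-0.0472), jump to mode 3
Mode 3: guard c·x = 1.7387 hit at Δt = 0.9232 (t = 2.1703), x⁻ = (1.7387) → reset → x⁺ = (2.1013), jump to mode 1
Mode 1: flow for 0.7231 to horizon, guard not reached → x = (0.5420)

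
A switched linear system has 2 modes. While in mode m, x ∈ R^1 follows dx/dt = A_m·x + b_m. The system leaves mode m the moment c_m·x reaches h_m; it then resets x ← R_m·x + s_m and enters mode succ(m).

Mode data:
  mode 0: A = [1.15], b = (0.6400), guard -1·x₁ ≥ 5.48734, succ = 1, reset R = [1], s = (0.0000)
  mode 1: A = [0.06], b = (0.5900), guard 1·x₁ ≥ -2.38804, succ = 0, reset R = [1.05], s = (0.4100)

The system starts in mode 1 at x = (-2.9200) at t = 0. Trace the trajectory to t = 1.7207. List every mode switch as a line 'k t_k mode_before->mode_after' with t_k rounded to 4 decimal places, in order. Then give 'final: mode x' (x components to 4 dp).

1 1.2355 1->0
final: 0 -3.2487

Mode 1: guard c·x = -2.3880 hit at Δt = 1.2355 (t = 1.2355), x⁻ = (-2.3880) → reset → x⁺ = (-2.0974), jump to mode 0
Mode 0: flow for 0.4852 to horizon, guard not reached → x = (-3.2487)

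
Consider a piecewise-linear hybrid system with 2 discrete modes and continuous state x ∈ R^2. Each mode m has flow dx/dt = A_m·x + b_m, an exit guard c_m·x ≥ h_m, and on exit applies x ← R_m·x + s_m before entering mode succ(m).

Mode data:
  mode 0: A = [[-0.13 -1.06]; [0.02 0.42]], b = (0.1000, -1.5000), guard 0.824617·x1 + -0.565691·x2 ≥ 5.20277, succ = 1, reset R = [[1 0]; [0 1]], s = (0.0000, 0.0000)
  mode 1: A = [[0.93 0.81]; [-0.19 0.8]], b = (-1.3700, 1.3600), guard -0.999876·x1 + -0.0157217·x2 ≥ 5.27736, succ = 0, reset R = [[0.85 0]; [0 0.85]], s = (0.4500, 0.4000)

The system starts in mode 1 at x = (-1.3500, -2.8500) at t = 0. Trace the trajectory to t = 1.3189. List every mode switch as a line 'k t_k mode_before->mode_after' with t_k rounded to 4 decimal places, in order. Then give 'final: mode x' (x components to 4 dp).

Mode 1: guard c·x = 5.2774 hit at Δt = 0.5795 (t = 0.5795), x⁻ = (-5.2291, -3.1140) → reset → x⁺ = (-3.9947, -2.2469), jump to mode 0
Mode 0: flow for 0.7394 to horizon, guard not reached → x = (-1.0958, -4.4132)

1 0.5795 1->0
final: 0 -1.0958 -4.4132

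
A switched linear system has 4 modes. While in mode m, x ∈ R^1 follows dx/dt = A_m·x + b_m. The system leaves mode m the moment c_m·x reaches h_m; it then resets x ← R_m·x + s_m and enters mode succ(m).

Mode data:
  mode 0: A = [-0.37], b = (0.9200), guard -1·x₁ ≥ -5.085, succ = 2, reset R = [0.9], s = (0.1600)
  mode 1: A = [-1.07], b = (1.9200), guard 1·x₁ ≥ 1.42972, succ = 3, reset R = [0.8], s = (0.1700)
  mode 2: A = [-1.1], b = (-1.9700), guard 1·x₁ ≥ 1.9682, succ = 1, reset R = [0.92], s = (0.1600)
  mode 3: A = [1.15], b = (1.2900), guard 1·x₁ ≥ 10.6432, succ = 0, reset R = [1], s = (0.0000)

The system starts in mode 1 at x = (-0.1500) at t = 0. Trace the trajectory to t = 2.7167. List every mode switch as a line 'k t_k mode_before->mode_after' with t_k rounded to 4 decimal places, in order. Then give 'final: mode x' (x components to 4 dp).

1 1.5642 1->3
final: 3 8.0444

Mode 1: guard c·x = 1.4297 hit at Δt = 1.5642 (t = 1.5642), x⁻ = (1.4297) → reset → x⁺ = (1.3138), jump to mode 3
Mode 3: flow for 1.1525 to horizon, guard not reached → x = (8.0444)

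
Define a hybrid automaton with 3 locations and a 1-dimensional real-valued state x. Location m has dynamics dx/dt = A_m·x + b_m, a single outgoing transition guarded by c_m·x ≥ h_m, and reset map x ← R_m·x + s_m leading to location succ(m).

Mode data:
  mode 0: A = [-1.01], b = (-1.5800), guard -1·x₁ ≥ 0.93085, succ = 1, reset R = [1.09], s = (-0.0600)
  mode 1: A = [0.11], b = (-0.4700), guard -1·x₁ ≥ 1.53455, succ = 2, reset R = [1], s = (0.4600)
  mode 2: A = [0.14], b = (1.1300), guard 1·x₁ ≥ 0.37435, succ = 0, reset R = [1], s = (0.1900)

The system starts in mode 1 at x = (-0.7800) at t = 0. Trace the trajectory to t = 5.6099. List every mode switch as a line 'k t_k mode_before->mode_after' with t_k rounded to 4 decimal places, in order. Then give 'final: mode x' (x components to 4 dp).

Mode 1: guard c·x = 1.5346 hit at Δt = 1.2653 (t = 1.2653), x⁻ = (-1.5345) → reset → x⁺ = (-1.0745), jump to mode 2
Mode 2: guard c·x = 0.3744 hit at Δt = 1.3443 (t = 2.6096), x⁻ = (0.3744) → reset → x⁺ = (0.5644), jump to mode 0
Mode 0: guard c·x = 0.9308 hit at Δt = 1.2000 (t = 3.8096), x⁻ = (-0.9308) → reset → x⁺ = (-1.0746), jump to mode 1
Mode 1: guard c·x = 1.5346 hit at Δt = 0.7501 (t = 4.5597), x⁻ = (-1.5345) → reset → x⁺ = (-1.0745), jump to mode 2
Mode 2: flow for 1.0502 to horizon, guard not reached → x = (0.0337)

1 1.2653 1->2
2 2.6096 2->0
3 3.8096 0->1
4 4.5597 1->2
final: 2 0.0337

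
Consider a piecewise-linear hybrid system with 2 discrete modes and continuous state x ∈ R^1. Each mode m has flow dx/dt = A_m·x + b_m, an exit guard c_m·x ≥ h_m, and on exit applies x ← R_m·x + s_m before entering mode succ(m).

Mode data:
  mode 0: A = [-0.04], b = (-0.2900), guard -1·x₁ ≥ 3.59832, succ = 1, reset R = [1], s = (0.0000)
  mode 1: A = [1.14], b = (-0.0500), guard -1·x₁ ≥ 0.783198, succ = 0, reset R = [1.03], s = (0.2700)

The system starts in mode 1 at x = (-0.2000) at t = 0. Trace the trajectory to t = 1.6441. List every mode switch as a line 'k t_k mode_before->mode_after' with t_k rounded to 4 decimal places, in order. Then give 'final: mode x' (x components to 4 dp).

Mode 1: guard c·x = 0.7832 hit at Δt = 1.0713 (t = 1.0713), x⁻ = (-0.7832) → reset → x⁺ = (-0.5367), jump to mode 0
Mode 0: flow for 0.5728 to horizon, guard not reached → x = (-0.6888)

1 1.0713 1->0
final: 0 -0.6888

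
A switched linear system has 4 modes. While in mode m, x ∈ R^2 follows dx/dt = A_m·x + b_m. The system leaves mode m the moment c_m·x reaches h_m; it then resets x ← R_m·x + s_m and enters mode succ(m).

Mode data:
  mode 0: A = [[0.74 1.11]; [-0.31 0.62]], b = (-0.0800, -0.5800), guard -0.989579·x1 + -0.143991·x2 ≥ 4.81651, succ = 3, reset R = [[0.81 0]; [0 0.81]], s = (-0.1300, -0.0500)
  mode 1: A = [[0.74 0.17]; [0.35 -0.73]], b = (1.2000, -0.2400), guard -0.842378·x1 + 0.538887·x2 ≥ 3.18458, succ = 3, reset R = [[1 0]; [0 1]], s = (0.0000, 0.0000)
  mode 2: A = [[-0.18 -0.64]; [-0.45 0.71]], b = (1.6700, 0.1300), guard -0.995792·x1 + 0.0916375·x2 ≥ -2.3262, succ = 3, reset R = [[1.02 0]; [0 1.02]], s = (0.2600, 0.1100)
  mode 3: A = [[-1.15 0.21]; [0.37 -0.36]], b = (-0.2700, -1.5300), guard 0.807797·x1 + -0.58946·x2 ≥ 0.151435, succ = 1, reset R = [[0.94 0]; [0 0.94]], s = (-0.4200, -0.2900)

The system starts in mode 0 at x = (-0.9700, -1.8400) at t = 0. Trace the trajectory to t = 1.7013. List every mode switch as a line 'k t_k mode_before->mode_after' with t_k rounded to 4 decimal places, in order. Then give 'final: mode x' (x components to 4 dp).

Mode 0: guard c·x = 4.8165 hit at Δt = 0.7692 (t = 0.7692), x⁻ = (-4.4568, -2.8205) → reset → x⁺ = (-3.7400, -2.3346), jump to mode 3
Mode 3: guard c·x = 0.1514 hit at Δt = 0.6204 (t = 1.3896), x⁻ = (-2.2244, -3.3052) → reset → x⁺ = (-2.5110, -3.3969), jump to mode 1
Mode 1: flow for 0.3117 to horizon, guard not reached → x = (-2.9332, -3.0383)

1 0.7692 0->3
2 1.3896 3->1
final: 1 -2.9332 -3.0383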